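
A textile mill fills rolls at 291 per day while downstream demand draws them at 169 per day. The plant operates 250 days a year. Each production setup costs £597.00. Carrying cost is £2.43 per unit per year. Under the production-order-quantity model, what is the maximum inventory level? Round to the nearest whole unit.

I_max ≈ 2,950 rolls

Annual demand D = 169 × 250 = 42,250.
Production build-up factor (1 − d/p) = 1 − 169/291 = 0.4192.
Q* = √(2DS / (H(1 − d/p))) = √(2 × 42,250 × 597 / (2.43 × 0.4192)).
= √(50,446,500 / 1.0188) ≈ 7036.861.
Maximum inventory = Q*(1 − d/p) = 7036.861 × 0.4192 ≈ 2950.162.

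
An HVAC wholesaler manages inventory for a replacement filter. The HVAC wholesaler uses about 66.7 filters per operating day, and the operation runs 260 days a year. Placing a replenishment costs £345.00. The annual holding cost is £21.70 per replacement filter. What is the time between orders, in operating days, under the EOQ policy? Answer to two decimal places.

T ≈ 11.13 days

Annual demand D = 66.7 × 260 = 17,342.
EOQ = √(2DS/H) = √(2 × 17,342 × 345 / 21.7) ≈ 742.58.
Cycle time = Q*/D × 260 = 742.58 / 17,342 × 260 ≈ 11.133 days.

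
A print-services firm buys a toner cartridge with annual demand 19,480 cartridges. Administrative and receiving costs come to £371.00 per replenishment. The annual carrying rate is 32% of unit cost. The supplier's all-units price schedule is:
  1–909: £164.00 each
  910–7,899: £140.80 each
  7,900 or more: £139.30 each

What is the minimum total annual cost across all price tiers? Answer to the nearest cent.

Holding cost per unit per year at price C is H = 0.32·C.
For each price level, check whether its EOQ is feasible; otherwise the best quantity at that price is the breakpoint.
EOQ at £164.00 = 524.8 (feasible in tier 1): TC = 19,480×£164.00 + (19,480/524.8)×371 + (524.8/2)×0.32×£164.00 = £3,222,261.86.
EOQ at £140.80 = 566.4 < 910, so use break Q=910: TC = 19,480×£140.80 + (19,480/910.0)×371 + (910.0/2)×0.32×£140.80 = £2,771,226.33.
EOQ at £139.30 = 569.4 < 7900, so use break Q=7900: TC = 19,480×£139.30 + (19,480/7900.0)×371 + (7900.0/2)×0.32×£139.30 = £2,890,554.02.
Lowest total cost among the candidates is at Q = 910.0.

TC* ≈ £2,771,226.33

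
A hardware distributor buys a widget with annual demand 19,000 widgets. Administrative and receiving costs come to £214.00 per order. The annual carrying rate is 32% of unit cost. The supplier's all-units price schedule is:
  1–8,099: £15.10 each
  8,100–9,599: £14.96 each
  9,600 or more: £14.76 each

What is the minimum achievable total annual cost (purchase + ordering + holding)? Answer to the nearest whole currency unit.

TC* ≈ £293,168

Holding cost per unit per year at price C is H = 0.32·C.
For each price level, check whether its EOQ is feasible; otherwise the best quantity at that price is the breakpoint.
EOQ at £15.10 = 1297.3 (feasible in tier 1): TC = 19,000×£15.10 + (19,000/1297.3)×214 + (1297.3/2)×0.32×£15.10 = £293,168.48.
EOQ at £14.96 = 1303.3 < 8100, so use break Q=8100: TC = 19,000×£14.96 + (19,000/8100.0)×214 + (8100.0/2)×0.32×£14.96 = £304,130.14.
EOQ at £14.76 = 1312.1 < 9600, so use break Q=9600: TC = 19,000×£14.76 + (19,000/9600.0)×214 + (9600.0/2)×0.32×£14.76 = £303,534.90.
Lowest total cost among the candidates is at Q = 1297.3.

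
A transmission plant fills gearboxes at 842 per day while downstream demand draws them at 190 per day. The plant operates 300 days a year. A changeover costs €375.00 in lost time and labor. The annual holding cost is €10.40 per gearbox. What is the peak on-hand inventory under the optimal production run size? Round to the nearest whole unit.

Annual demand D = 190 × 300 = 57,000.
Production build-up factor (1 − d/p) = 1 − 190/842 = 0.7743.
Q* = √(2DS / (H(1 − d/p))) = √(2 × 57,000 × 375 / (10.4 × 0.7743)).
= √(42,750,000 / 8.0532) ≈ 2304.006.
Maximum inventory = Q*(1 − d/p) = 2304.006 × 0.7743 ≈ 1784.100.

I_max ≈ 1,784 gearboxes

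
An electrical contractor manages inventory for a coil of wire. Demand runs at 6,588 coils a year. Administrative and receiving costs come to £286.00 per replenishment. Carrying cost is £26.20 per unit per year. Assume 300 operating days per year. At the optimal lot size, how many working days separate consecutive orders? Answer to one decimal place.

T ≈ 17.3 days

EOQ = √(2DS/H) = √(2 × 6,588 × 286 / 26.2) ≈ 379.25.
Cycle time = Q*/D × 300 = 379.25 / 6,588 × 300 ≈ 17.270 days.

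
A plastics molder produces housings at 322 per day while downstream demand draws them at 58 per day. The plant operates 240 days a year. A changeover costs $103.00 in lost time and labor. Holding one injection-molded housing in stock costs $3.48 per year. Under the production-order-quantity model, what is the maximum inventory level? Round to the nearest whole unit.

I_max ≈ 822 housings

Annual demand D = 58 × 240 = 13,920.
Production build-up factor (1 − d/p) = 1 − 58/322 = 0.8199.
Q* = √(2DS / (H(1 − d/p))) = √(2 × 13,920 × 103 / (3.48 × 0.8199)).
= √(2,867,520 / 2.8532) ≈ 1002.512.
Maximum inventory = Q*(1 − d/p) = 1002.512 × 0.8199 ≈ 821.935.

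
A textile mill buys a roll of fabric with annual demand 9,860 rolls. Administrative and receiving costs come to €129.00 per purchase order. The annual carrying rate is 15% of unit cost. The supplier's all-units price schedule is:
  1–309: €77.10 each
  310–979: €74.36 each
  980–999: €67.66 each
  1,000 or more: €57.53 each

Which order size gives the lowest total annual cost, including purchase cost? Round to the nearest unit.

Holding cost per unit per year at price C is H = 0.15·C.
Candidates are each tier's EOQ (if it falls in that tier) and each price-break quantity.
Tier 1 (€77.10): EOQ = 469.0 exceeds tier's upper bound 309, so this tier is dominated.
EOQ at €74.36 = 477.6 (feasible in tier 2): TC = 9,860×€74.36 + (9,860/477.6)×129 + (477.6/2)×0.15×€74.36 = €738,516.37.
EOQ at €67.66 = 500.7 < 980, so use break Q=980: TC = 9,860×€67.66 + (9,860/980.0)×129 + (980.0/2)×0.15×€67.66 = €673,398.51.
EOQ at €57.53 = 542.9 < 1000, so use break Q=1000: TC = 9,860×€57.53 + (9,860/1000.0)×129 + (1000.0/2)×0.15×€57.53 = €572,832.49.
Lowest total cost is €572,832.49 at Q = 1000.0.

Q* ≈ 1,000 rolls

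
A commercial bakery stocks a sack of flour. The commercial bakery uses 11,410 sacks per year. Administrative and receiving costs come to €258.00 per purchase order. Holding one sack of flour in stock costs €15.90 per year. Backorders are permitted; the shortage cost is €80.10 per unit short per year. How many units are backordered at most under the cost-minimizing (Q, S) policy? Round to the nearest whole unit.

With planned backorders, Q* = √(2DS/H) · √((H+B)/B).
√(2DS/H) = √(2 × 11,410 × 258 / 15.9) = 608.512.
√((H+B)/B) = √((15.9+80.1)/80.1) = 1.0948.
Q* ≈ 666.175.
S* = Q* · H/(H+B) = 666.175 × 15.9/96 ≈ 110.335.

S* ≈ 110 sacks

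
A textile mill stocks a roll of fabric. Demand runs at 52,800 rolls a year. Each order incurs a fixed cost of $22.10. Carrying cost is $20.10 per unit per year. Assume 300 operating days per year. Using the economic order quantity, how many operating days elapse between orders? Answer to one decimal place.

The optimal lot size = √(2DS/H) = √(2 × 52,800 × 22.1 / 20.1) ≈ 340.75.
Cycle time = Q*/D × 300 = 340.75 / 52,800 × 300 ≈ 1.936 days.

T ≈ 1.9 days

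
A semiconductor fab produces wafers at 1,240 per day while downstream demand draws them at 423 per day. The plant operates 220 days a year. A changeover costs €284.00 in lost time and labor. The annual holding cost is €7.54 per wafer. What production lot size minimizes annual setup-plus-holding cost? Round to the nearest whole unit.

Q* ≈ 3,262 wafers

Annual demand D = 423 × 220 = 93,060.
Production build-up factor (1 − d/p) = 1 − 423/1,240 = 0.6589.
Q* = √(2DS / (H(1 − d/p))) = √(2 × 93,060 × 284 / (7.54 × 0.6589)).
= √(52,858,080 / 4.9679) ≈ 3261.894.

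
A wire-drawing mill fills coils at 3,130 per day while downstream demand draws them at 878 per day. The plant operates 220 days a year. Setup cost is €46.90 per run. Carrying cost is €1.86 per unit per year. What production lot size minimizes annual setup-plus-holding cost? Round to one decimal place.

Annual demand D = 878 × 220 = 193,160.
Production build-up factor (1 − d/p) = 1 − 878/3,130 = 0.7195.
Q* = √(2DS / (H(1 − d/p))) = √(2 × 193,160 × 46.9 / (1.86 × 0.7195)).
= √(18,118,408 / 1.3382) ≈ 3679.523.

Q* ≈ 3,679.5 coils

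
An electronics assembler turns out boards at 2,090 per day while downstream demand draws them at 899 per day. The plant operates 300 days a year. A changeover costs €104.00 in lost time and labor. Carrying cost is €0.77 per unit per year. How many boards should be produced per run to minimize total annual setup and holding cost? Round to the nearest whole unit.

Q* ≈ 11,307 boards

Annual demand D = 899 × 300 = 269,700.
Production build-up factor (1 − d/p) = 1 − 899/2,090 = 0.5699.
Q* = √(2DS / (H(1 − d/p))) = √(2 × 269,700 × 104 / (0.77 × 0.5699)).
= √(56,097,600 / 0.4388) ≈ 11306.913.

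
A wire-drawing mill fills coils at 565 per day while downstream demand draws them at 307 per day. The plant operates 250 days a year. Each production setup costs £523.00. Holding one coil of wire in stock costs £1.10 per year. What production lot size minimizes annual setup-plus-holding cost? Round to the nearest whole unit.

Annual demand D = 307 × 250 = 76,750.
Production build-up factor (1 − d/p) = 1 − 307/565 = 0.4566.
Q* = √(2DS / (H(1 − d/p))) = √(2 × 76,750 × 523 / (1.1 × 0.4566)).
= √(80,280,500 / 0.5023) ≈ 12642.212.

Q* ≈ 12,642 coils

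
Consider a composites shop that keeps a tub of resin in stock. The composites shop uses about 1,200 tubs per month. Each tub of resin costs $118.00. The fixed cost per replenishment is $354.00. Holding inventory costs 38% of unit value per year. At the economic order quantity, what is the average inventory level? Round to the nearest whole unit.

Annual demand D = 1,200 × 12 = 14,400.
Holding cost H = 0.38 × $118.00 = $44.8400 per unit per year.
EOQ = √(2DS/H) = √(2 × 14,400 × 354 / 44.84) ≈ 476.83.
Average inventory = Q*/2 ≈ 476.83 / 2 = 238.416.

Average inventory ≈ 238 tubs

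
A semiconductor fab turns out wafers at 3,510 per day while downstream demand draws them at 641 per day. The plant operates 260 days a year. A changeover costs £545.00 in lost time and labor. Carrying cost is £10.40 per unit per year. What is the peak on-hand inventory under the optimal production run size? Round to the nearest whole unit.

Annual demand D = 641 × 260 = 166,660.
Production build-up factor (1 − d/p) = 1 − 641/3,510 = 0.8174.
Q* = √(2DS / (H(1 − d/p))) = √(2 × 166,660 × 545 / (10.4 × 0.8174)).
= √(181,659,400 / 8.5007) ≈ 4622.752.
Maximum inventory = Q*(1 − d/p) = 4622.752 × 0.8174 ≈ 3778.540.

I_max ≈ 3,779 wafers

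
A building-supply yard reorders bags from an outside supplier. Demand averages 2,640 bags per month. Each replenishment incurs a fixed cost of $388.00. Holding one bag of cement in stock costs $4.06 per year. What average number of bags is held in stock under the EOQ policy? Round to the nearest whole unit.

Average inventory ≈ 1,230 bags

Annual demand D = 2,640 × 12 = 31,680.
The optimal lot size = √(2DS/H) = √(2 × 31,680 × 388 / 4.06) ≈ 2460.71.
Average inventory = Q*/2 ≈ 2460.71 / 2 = 1230.355.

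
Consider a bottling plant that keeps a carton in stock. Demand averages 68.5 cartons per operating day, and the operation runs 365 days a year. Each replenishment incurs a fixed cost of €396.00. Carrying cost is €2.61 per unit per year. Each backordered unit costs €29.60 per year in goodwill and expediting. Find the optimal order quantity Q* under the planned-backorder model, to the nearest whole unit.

Annual demand D = 68.5 × 365 = 25,002.5.
With planned backorders, Q* = √(2DS/H) · √((H+B)/B).
√(2DS/H) = √(2 × 25,002.5 × 396 / 2.61) = 2754.445.
√((H+B)/B) = √((2.61+29.6)/29.6) = 1.0432.
Q* ≈ 2873.317.

Q* ≈ 2,873 cartons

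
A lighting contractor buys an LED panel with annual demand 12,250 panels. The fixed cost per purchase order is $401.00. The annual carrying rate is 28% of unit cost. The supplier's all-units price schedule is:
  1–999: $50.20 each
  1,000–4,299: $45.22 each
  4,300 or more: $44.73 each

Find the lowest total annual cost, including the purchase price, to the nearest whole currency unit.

Holding cost per unit per year at price C is H = 0.28·C.
Evaluate total cost at each tier's feasible EOQ or, if the EOQ is below the tier, at the tier's minimum quantity.
EOQ at $50.20 = 836.0 (feasible in tier 1): TC = 12,250×$50.20 + (12,250/836.0)×401 + (836.0/2)×0.28×$50.20 = $626,701.31.
EOQ at $45.22 = 880.9 < 1000, so use break Q=1000: TC = 12,250×$45.22 + (12,250/1000.0)×401 + (1000.0/2)×0.28×$45.22 = $565,188.05.
EOQ at $44.73 = 885.7 < 4300, so use break Q=4300: TC = 12,250×$44.73 + (12,250/4300.0)×401 + (4300.0/2)×0.28×$44.73 = $576,012.34.
Lowest total cost among the candidates is at Q = 1000.0.

TC* ≈ $565,188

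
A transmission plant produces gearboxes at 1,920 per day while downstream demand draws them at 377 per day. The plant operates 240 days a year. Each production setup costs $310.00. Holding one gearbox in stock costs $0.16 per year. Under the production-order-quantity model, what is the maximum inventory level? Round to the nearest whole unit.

Annual demand D = 377 × 240 = 90,480.
Production build-up factor (1 − d/p) = 1 − 377/1,920 = 0.8036.
Q* = √(2DS / (H(1 − d/p))) = √(2 × 90,480 × 310 / (0.16 × 0.8036)).
= √(56,097,600 / 0.1286) ≈ 20887.180.
Maximum inventory = Q*(1 − d/p) = 20887.180 × 0.8036 ≈ 16785.895.

I_max ≈ 16,786 gearboxes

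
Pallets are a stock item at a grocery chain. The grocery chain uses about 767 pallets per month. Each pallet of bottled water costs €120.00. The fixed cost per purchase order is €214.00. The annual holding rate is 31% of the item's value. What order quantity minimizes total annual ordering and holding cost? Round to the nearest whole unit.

Q* ≈ 325 pallets

Annual demand D = 767 × 12 = 9,204.
Holding cost H = 0.31 × €120.00 = €37.2000 per unit per year.
EOQ = √(2DS / H) = √(2 × 9,204 × 214 / 37.2).
= √(3,939,312 / 37.2) = √105,895.4839 ≈ 325.416.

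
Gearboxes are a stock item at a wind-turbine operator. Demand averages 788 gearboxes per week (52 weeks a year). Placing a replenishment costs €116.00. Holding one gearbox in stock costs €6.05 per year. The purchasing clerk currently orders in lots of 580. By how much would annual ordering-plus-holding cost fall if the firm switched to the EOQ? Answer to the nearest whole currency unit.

Extra cost ≈ €2,366 per year

Annual demand D = 788 × 52 = 40,976.
EOQ = √(2DS/H) = √(2 × 40,976 × 116 / 6.05) ≈ 1253.52.
Cost at Q* = (D/Q*)S + (Q*/2)H = √(2DSH) ≈ €7,583.79.
Cost at Q = 580: (40,976/580)×116 + (580/2)×6.05 = €8,195.20 + €1,754.50 = €9,949.70.
Excess = €9,949.70 − €7,583.79 = €2,365.91.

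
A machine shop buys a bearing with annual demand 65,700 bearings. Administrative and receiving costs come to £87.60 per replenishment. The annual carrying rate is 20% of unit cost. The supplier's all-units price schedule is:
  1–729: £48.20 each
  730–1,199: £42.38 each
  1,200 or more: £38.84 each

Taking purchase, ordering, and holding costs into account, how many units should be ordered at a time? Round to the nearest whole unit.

Holding cost per unit per year at price C is H = 0.20·C.
Evaluate total cost at each tier's feasible EOQ or, if the EOQ is below the tier, at the tier's minimum quantity.
Tier 1 (£48.20): EOQ = 1092.7 exceeds tier's upper bound 729, so this tier is dominated.
EOQ at £42.38 = 1165.3 (feasible in tier 2): TC = 65,700×£42.38 + (65,700/1165.3)×87.6 + (1165.3/2)×0.20×£42.38 = £2,794,243.46.
EOQ at £38.84 = 1217.3 (feasible in tier 3): TC = 65,700×£38.84 + (65,700/1217.3)×87.6 + (1217.3/2)×0.20×£38.84 = £2,561,243.93.
Lowest total cost is £2,561,243.93 at Q = 1217.3.

Q* ≈ 1,217 bearings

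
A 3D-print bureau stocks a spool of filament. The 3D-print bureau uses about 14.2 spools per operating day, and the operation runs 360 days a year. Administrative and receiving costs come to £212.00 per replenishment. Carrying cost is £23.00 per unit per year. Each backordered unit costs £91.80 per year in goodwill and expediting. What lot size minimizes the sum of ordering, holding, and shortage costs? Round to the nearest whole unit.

Annual demand D = 14.2 × 360 = 5,112.
With planned backorders, Q* = √(2DS/H) · √((H+B)/B).
√(2DS/H) = √(2 × 5,112 × 212 / 23) = 306.983.
√((H+B)/B) = √((23+91.8)/91.8) = 1.1183.
Q* ≈ 343.292.

Q* ≈ 343 spools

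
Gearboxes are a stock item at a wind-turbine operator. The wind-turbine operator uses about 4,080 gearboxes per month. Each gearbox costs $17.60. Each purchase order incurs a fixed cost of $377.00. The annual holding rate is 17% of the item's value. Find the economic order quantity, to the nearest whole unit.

Q* ≈ 3,513 gearboxes

Annual demand D = 4,080 × 12 = 48,960.
Holding cost H = 0.17 × $17.60 = $2.9920 per unit per year.
EOQ = √(2DS / H) = √(2 × 48,960 × 377 / 2.992).
= √(36,915,840 / 2.992) = √12,338,181.8182 ≈ 3512.575.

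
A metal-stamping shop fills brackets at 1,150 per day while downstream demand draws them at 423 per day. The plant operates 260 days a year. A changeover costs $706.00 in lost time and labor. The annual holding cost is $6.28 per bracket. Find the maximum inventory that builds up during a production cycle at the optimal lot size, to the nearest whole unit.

I_max ≈ 3,954 brackets

Annual demand D = 423 × 260 = 109,980.
Production build-up factor (1 − d/p) = 1 − 423/1,150 = 0.6322.
Q* = √(2DS / (H(1 − d/p))) = √(2 × 109,980 × 706 / (6.28 × 0.6322)).
= √(155,291,760 / 3.9701) ≈ 6254.262.
Maximum inventory = Q*(1 − d/p) = 6254.262 × 0.6322 ≈ 3953.782.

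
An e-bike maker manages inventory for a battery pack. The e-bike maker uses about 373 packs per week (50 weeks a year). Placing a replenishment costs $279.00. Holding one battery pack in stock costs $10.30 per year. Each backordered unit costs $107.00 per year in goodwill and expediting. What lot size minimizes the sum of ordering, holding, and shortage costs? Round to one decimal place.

Q* ≈ 1,052.4 packs

Annual demand D = 373 × 50 = 18,650.
With planned backorders, Q* = √(2DS/H) · √((H+B)/B).
√(2DS/H) = √(2 × 18,650 × 279 / 10.3) = 1005.166.
√((H+B)/B) = √((10.3+107)/107) = 1.0470.
Q* ≈ 1052.434.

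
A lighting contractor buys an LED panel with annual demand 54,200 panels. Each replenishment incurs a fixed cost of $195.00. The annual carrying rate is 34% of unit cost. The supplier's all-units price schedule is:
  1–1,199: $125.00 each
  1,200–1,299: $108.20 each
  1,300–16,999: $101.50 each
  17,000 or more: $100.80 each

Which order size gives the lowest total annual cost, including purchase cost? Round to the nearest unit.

Holding cost per unit per year at price C is H = 0.34·C.
For each price level, check whether its EOQ is feasible; otherwise the best quantity at that price is the breakpoint.
EOQ at $125.00 = 705.2 (feasible in tier 1): TC = 54,200×$125.00 + (54,200/705.2)×195 + (705.2/2)×0.34×$125.00 = $6,804,972.74.
EOQ at $108.20 = 758.0 < 1200, so use break Q=1200: TC = 54,200×$108.20 + (54,200/1200.0)×195 + (1200.0/2)×0.34×$108.20 = $5,895,320.30.
EOQ at $101.50 = 782.6 < 1300, so use break Q=1300: TC = 54,200×$101.50 + (54,200/1300.0)×195 + (1300.0/2)×0.34×$101.50 = $5,531,861.50.
EOQ at $100.80 = 785.3 < 17000, so use break Q=17000: TC = 54,200×$100.80 + (54,200/17000.0)×195 + (17000.0/2)×0.34×$100.80 = $5,755,293.71.
Lowest total cost is $5,531,861.50 at Q = 1300.0.

Q* ≈ 1,300 panels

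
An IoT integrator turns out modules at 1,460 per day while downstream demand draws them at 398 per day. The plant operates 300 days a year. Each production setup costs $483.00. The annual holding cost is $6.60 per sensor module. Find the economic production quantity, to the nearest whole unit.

Annual demand D = 398 × 300 = 119,400.
Production build-up factor (1 − d/p) = 1 − 398/1,460 = 0.7274.
Q* = √(2DS / (H(1 − d/p))) = √(2 × 119,400 × 483 / (6.6 × 0.7274)).
= √(115,340,400 / 4.8008) ≈ 4901.544.

Q* ≈ 4,902 modules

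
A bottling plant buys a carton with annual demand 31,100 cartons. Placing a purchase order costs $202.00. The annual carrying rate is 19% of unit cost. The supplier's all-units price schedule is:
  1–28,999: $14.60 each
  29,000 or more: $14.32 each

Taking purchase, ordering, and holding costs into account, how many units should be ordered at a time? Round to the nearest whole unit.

Q* ≈ 2,128 cartons

Holding cost per unit per year at price C is H = 0.19·C.
Candidates are each tier's EOQ (if it falls in that tier) and each price-break quantity.
EOQ at $14.60 = 2128.2 (feasible in tier 1): TC = 31,100×$14.60 + (31,100/2128.2)×202 + (2128.2/2)×0.19×$14.60 = $459,963.70.
EOQ at $14.32 = 2148.9 < 29000, so use break Q=29000: TC = 31,100×$14.32 + (31,100/29000.0)×202 + (29000.0/2)×0.19×$14.32 = $485,020.23.
Lowest total cost is $459,963.70 at Q = 2128.2.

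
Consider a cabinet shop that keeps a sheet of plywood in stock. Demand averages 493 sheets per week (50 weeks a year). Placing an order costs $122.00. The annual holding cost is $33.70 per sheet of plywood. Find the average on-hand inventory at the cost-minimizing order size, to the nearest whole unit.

Annual demand D = 493 × 50 = 24,650.
EOQ = √(2DS/H) = √(2 × 24,650 × 122 / 33.7) ≈ 422.46.
Average inventory = Q*/2 ≈ 422.46 / 2 = 211.231.

Average inventory ≈ 211 sheets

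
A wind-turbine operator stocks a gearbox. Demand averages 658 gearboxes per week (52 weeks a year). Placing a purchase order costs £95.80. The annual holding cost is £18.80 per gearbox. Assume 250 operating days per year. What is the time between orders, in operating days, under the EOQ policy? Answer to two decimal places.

T ≈ 4.31 days

Annual demand D = 658 × 52 = 34,216.
The optimal lot size = √(2DS/H) = √(2 × 34,216 × 95.8 / 18.8) ≈ 590.52.
Cycle time = Q*/D × 250 = 590.52 / 34,216 × 250 ≈ 4.315 days.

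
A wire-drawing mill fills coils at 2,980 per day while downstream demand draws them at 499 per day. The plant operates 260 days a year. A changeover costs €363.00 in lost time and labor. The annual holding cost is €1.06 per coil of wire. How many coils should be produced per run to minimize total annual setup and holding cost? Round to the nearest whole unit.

Q* ≈ 10,331 coils

Annual demand D = 499 × 260 = 129,740.
Production build-up factor (1 − d/p) = 1 − 499/2,980 = 0.8326.
Q* = √(2DS / (H(1 − d/p))) = √(2 × 129,740 × 363 / (1.06 × 0.8326)).
= √(94,191,240 / 0.8825) ≈ 10331.112.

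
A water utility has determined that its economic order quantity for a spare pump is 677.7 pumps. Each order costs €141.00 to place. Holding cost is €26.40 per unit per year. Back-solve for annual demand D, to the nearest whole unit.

D ≈ 42,996 pumps per year

The basic EOQ model gives Q* = √(2DS/H); rearrange for the unknown.
From Q* = √(2DS/H): D = Q*²H / (2S) = 677.7² × 26.4 / (2 × 141) = 42996.172.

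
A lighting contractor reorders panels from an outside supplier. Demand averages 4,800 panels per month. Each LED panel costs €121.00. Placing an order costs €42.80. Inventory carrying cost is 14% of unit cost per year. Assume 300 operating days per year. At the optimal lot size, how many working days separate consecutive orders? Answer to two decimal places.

T ≈ 2.81 days

Annual demand D = 4,800 × 12 = 57,600.
Holding cost H = 0.14 × €121.00 = €16.9400 per unit per year.
Q* = √(2DS/H) = √(2 × 57,600 × 42.8 / 16.94) ≈ 539.50.
Cycle time = Q*/D × 300 = 539.50 / 57,600 × 300 ≈ 2.810 days.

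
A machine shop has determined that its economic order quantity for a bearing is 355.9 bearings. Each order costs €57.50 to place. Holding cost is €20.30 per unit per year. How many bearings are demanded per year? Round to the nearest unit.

D ≈ 22,359 bearings per year

Invert the EOQ relation Q*² = 2DS/H.
From Q* = √(2DS/H): D = Q*²H / (2S) = 355.9² × 20.3 / (2 × 57.5) = 22359.093.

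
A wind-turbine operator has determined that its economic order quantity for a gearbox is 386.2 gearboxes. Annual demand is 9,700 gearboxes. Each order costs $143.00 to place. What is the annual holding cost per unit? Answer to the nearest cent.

H ≈ $18.60

The basic EOQ model gives Q* = √(2DS/H); rearrange for the unknown.
From Q* = √(2DS/H): H = 2DS / Q*² = 2 × 9,700 × 143 / 386.2² = 18.6000.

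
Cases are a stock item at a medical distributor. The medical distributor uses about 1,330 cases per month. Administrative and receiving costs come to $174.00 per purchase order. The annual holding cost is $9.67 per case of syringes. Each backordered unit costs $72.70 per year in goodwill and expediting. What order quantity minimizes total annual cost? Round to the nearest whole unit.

Q* ≈ 807 cases

Annual demand D = 1,330 × 12 = 15,960.
With planned backorders, Q* = √(2DS/H) · √((H+B)/B).
√(2DS/H) = √(2 × 15,960 × 174 / 9.67) = 757.867.
√((H+B)/B) = √((9.67+72.7)/72.7) = 1.0644.
Q* ≈ 806.696.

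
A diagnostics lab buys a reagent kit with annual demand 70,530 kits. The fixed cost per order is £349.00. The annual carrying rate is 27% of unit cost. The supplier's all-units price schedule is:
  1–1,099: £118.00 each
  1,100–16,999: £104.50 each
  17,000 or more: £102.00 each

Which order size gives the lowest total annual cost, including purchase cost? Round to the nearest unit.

Holding cost per unit per year at price C is H = 0.27·C.
For each price level, check whether its EOQ is feasible; otherwise the best quantity at that price is the breakpoint.
Tier 1 (£118.00): EOQ = 1243.1 exceeds tier's upper bound 1099, so this tier is dominated.
EOQ at £104.50 = 1320.9 (feasible in tier 2): TC = 70,530×£104.50 + (70,530/1320.9)×349 + (1320.9/2)×0.27×£104.50 = £7,407,654.60.
EOQ at £102.00 = 1337.0 < 17000, so use break Q=17000: TC = 70,530×£102.00 + (70,530/17000.0)×349 + (17000.0/2)×0.27×£102.00 = £7,429,597.94.
Lowest total cost is £7,407,654.60 at Q = 1320.9.

Q* ≈ 1,321 kits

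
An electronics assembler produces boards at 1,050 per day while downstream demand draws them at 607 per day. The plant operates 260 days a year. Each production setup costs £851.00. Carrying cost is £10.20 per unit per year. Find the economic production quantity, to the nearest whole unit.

Annual demand D = 607 × 260 = 157,820.
Production build-up factor (1 − d/p) = 1 − 607/1,050 = 0.4219.
Q* = √(2DS / (H(1 − d/p))) = √(2 × 157,820 × 851 / (10.2 × 0.4219)).
= √(268,609,640 / 4.3034) ≈ 7900.480.

Q* ≈ 7,900 boards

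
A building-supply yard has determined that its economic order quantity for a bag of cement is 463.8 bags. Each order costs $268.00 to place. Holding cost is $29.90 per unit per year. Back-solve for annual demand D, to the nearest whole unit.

Invert the EOQ relation Q*² = 2DS/H.
From Q* = √(2DS/H): D = Q*²H / (2S) = 463.8² × 29.9 / (2 × 268) = 11999.631.

D ≈ 12,000 bags per year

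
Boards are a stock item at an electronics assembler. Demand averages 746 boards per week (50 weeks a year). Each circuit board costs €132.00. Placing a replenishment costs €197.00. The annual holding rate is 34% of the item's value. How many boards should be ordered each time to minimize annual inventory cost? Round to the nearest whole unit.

Annual demand D = 746 × 50 = 37,300.
Holding cost H = 0.34 × €132.00 = €44.8800 per unit per year.
EOQ = √(2DS / H) = √(2 × 37,300 × 197 / 44.88).
= √(14,696,200 / 44.88) = √327,455.4367 ≈ 572.237.

Q* ≈ 572 boards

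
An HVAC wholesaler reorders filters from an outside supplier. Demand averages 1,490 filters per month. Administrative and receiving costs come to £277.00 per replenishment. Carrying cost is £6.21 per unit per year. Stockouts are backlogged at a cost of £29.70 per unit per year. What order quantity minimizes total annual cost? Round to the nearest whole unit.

Annual demand D = 1,490 × 12 = 17,880.
With planned backorders, Q* = √(2DS/H) · √((H+B)/B).
√(2DS/H) = √(2 × 17,880 × 277 / 6.21) = 1262.969.
√((H+B)/B) = √((6.21+29.7)/29.7) = 1.0996.
Q* ≈ 1388.744.

Q* ≈ 1,389 filters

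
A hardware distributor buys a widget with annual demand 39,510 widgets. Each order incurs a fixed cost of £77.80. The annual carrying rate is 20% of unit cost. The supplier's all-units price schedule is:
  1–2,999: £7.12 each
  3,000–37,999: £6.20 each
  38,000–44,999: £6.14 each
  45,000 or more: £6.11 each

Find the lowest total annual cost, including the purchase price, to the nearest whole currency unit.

TC* ≈ £247,847

Holding cost per unit per year at price C is H = 0.20·C.
Candidates are each tier's EOQ (if it falls in that tier) and each price-break quantity.
EOQ at £7.12 = 2077.8 (feasible in tier 1): TC = 39,510×£7.12 + (39,510/2077.8)×77.8 + (2077.8/2)×0.20×£7.12 = £284,269.98.
EOQ at £6.20 = 2226.6 < 3000, so use break Q=3000: TC = 39,510×£6.20 + (39,510/3000.0)×77.8 + (3000.0/2)×0.20×£6.20 = £247,846.63.
EOQ at £6.14 = 2237.5 < 38000, so use break Q=38000: TC = 39,510×£6.14 + (39,510/38000.0)×77.8 + (38000.0/2)×0.20×£6.14 = £266,004.29.
EOQ at £6.11 = 2243.0 < 45000, so use break Q=45000: TC = 39,510×£6.11 + (39,510/45000.0)×77.8 + (45000.0/2)×0.20×£6.11 = £268,969.41.
Lowest total cost among the candidates is at Q = 3000.0.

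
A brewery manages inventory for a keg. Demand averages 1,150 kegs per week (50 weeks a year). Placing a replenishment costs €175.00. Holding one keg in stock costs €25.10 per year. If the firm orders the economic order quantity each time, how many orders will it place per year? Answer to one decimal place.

N ≈ 64.2 orders per year

Annual demand D = 1,150 × 50 = 57,500.
The optimal lot size = √(2DS/H) = √(2 × 57,500 × 175 / 25.1) ≈ 895.43.
Orders per year = D / Q* = 57,500 / 895.43 ≈ 64.215.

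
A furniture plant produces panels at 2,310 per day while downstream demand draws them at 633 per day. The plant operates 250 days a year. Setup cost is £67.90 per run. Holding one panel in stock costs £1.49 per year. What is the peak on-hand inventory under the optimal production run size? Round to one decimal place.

I_max ≈ 3,235.9 panels

Annual demand D = 633 × 250 = 158,250.
Production build-up factor (1 − d/p) = 1 − 633/2,310 = 0.7260.
Q* = √(2DS / (H(1 − d/p))) = √(2 × 158,250 × 67.9 / (1.49 × 0.7260)).
= √(21,490,350 / 1.0817) ≈ 4457.261.
Maximum inventory = Q*(1 − d/p) = 4457.261 × 0.7260 ≈ 3235.856.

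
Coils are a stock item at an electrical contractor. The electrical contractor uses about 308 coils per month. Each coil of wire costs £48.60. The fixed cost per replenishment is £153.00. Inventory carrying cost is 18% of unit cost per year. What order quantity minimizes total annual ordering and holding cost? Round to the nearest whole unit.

Annual demand D = 308 × 12 = 3,696.
Holding cost H = 0.18 × £48.60 = £8.7480 per unit per year.
EOQ = √(2DS / H) = √(2 × 3,696 × 153 / 8.748).
= √(1,130,976 / 8.748) = √129,283.9506 ≈ 359.561.

Q* ≈ 360 coils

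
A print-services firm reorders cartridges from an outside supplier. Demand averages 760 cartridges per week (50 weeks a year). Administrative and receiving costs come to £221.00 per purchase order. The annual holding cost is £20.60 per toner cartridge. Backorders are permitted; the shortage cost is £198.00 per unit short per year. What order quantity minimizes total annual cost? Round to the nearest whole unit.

Annual demand D = 760 × 50 = 38,000.
With planned backorders, Q* = √(2DS/H) · √((H+B)/B).
√(2DS/H) = √(2 × 38,000 × 221 / 20.6) = 902.962.
√((H+B)/B) = √((20.6+198)/198) = 1.0507.
Q* ≈ 948.772.

Q* ≈ 949 cartridges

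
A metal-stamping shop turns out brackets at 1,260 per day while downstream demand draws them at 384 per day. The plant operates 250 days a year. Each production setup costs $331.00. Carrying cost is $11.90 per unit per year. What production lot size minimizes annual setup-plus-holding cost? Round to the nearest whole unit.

Q* ≈ 2,772 brackets

Annual demand D = 384 × 250 = 96,000.
Production build-up factor (1 − d/p) = 1 − 384/1,260 = 0.6952.
Q* = √(2DS / (H(1 − d/p))) = √(2 × 96,000 × 331 / (11.9 × 0.6952)).
= √(63,552,000 / 8.2733) ≈ 2771.560.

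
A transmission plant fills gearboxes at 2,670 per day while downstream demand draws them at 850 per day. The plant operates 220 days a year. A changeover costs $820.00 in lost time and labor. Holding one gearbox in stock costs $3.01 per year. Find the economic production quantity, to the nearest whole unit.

Q* ≈ 12,226 gearboxes

Annual demand D = 850 × 220 = 187,000.
Production build-up factor (1 − d/p) = 1 − 850/2,670 = 0.6816.
Q* = √(2DS / (H(1 − d/p))) = √(2 × 187,000 × 820 / (3.01 × 0.6816)).
= √(306,680,000 / 2.0518) ≈ 12225.860.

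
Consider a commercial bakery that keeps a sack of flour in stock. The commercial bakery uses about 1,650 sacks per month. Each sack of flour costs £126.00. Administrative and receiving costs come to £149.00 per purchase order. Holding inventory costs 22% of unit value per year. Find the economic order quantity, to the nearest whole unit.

Annual demand D = 1,650 × 12 = 19,800.
Holding cost H = 0.22 × £126.00 = £27.7200 per unit per year.
EOQ = √(2DS / H) = √(2 × 19,800 × 149 / 27.72).
= √(5,900,400 / 27.72) = √212,857.1429 ≈ 461.364.

Q* ≈ 461 sacks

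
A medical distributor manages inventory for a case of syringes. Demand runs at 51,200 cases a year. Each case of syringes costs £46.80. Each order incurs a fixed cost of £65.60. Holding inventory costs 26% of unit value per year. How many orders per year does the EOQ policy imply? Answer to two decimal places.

Holding cost H = 0.26 × £46.80 = £12.1680 per unit per year.
The optimal lot size = √(2DS/H) = √(2 × 51,200 × 65.6 / 12.168) ≈ 743.01.
Orders per year = D / Q* = 51,200 / 743.01 ≈ 68.909.

N ≈ 68.91 orders per year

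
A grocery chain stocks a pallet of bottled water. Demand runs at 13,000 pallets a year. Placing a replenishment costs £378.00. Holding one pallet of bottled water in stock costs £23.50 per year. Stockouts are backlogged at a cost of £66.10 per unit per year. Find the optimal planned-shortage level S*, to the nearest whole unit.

S* ≈ 197 pallets

With planned backorders, Q* = √(2DS/H) · √((H+B)/B).
√(2DS/H) = √(2 × 13,000 × 378 / 23.5) = 646.694.
√((H+B)/B) = √((23.5+66.1)/66.1) = 1.1643.
Q* ≈ 752.925.
S* = Q* · H/(H+B) = 752.925 × 23.5/89.6 ≈ 197.475.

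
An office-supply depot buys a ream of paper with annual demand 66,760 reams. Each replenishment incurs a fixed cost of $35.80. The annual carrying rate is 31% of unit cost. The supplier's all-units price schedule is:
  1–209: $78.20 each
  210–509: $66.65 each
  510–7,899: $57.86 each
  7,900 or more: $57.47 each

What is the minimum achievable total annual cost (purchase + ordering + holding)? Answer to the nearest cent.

TC* ≈ $3,871,993.04

Holding cost per unit per year at price C is H = 0.31·C.
Evaluate total cost at each tier's feasible EOQ or, if the EOQ is below the tier, at the tier's minimum quantity.
Tier 1 ($78.20): EOQ = 444.0 exceeds tier's upper bound 209, so this tier is dominated.
EOQ at $66.65 = 481.0 (feasible in tier 2): TC = 66,760×$66.65 + (66,760/481.0)×35.8 + (481.0/2)×0.31×$66.65 = $4,459,491.92.
EOQ at $57.86 = 516.2 (feasible in tier 3): TC = 66,760×$57.86 + (66,760/516.2)×35.8 + (516.2/2)×0.31×$57.86 = $3,871,993.04.
EOQ at $57.47 = 518.0 < 7900, so use break Q=7900: TC = 66,760×$57.47 + (66,760/7900.0)×35.8 + (7900.0/2)×0.31×$57.47 = $3,907,371.75.
Lowest total cost among the candidates is at Q = 516.2.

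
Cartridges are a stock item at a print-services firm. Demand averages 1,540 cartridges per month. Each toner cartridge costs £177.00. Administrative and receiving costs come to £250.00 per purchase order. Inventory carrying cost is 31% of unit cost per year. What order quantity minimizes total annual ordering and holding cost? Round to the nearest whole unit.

Q* ≈ 410 cartridges

Annual demand D = 1,540 × 12 = 18,480.
Holding cost H = 0.31 × £177.00 = £54.8700 per unit per year.
EOQ = √(2DS / H) = √(2 × 18,480 × 250 / 54.87).
= √(9,240,000 / 54.87) = √168,398.0317 ≈ 410.363.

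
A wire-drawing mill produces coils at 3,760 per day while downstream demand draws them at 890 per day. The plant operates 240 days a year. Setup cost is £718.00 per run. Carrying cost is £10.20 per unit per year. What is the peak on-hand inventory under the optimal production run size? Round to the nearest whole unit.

I_max ≈ 4,791 coils

Annual demand D = 890 × 240 = 213,600.
Production build-up factor (1 − d/p) = 1 − 890/3,760 = 0.7633.
Q* = √(2DS / (H(1 − d/p))) = √(2 × 213,600 × 718 / (10.2 × 0.7633)).
= √(306,729,600 / 7.7856) ≈ 6276.691.
Maximum inventory = Q*(1 − d/p) = 6276.691 × 0.7633 ≈ 4790.985.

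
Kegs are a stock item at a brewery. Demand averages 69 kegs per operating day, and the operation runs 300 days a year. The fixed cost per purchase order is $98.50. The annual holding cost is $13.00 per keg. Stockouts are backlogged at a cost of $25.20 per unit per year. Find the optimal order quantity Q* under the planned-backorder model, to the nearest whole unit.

Annual demand D = 69 × 300 = 20,700.
With planned backorders, Q* = √(2DS/H) · √((H+B)/B).
√(2DS/H) = √(2 × 20,700 × 98.5 / 13) = 560.076.
√((H+B)/B) = √((13+25.2)/25.2) = 1.2312.
Q* ≈ 689.569.

Q* ≈ 690 kegs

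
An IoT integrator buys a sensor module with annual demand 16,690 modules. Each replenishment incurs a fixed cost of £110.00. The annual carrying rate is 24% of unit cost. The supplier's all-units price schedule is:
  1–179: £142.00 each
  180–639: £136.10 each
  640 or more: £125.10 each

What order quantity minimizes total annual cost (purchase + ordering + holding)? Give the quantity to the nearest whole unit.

Holding cost per unit per year at price C is H = 0.24·C.
Evaluate total cost at each tier's feasible EOQ or, if the EOQ is below the tier, at the tier's minimum quantity.
Tier 1 (£142.00): EOQ = 328.2 exceeds tier's upper bound 179, so this tier is dominated.
EOQ at £136.10 = 335.3 (feasible in tier 2): TC = 16,690×£136.10 + (16,690/335.3)×110 + (335.3/2)×0.24×£136.10 = £2,282,460.51.
EOQ at £125.10 = 349.7 < 640, so use break Q=640: TC = 16,690×£125.10 + (16,690/640.0)×110 + (640.0/2)×0.24×£125.10 = £2,100,395.27.
Lowest total cost is £2,100,395.27 at Q = 640.0.

Q* ≈ 640 modules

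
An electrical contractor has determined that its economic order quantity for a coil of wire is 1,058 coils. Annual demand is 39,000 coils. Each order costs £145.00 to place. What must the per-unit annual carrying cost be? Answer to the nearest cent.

Invert the EOQ relation Q*² = 2DS/H.
From Q* = √(2DS/H): H = 2DS / Q*² = 2 × 39,000 × 145 / 1,058² = 10.1040.

H ≈ £10.10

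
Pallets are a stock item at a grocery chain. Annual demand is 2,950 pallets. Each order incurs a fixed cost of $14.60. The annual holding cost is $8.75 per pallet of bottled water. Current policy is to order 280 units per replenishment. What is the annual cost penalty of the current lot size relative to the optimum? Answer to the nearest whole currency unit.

Extra cost ≈ $511 per year

EOQ = √(2DS/H) = √(2 × 2,950 × 14.6 / 8.75) ≈ 99.22.
Cost at Q* = (D/Q*)S + (Q*/2)H = √(2DSH) ≈ $868.17.
Cost at Q = 280: (2,950/280)×14.6 + (280/2)×8.75 = $153.82 + $1,225.00 = $1,378.82.
Excess = $1,378.82 − $868.17 = $510.65.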